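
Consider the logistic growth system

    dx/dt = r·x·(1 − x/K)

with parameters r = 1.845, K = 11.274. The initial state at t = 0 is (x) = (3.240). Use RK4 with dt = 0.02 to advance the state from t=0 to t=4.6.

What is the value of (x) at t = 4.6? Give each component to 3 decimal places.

t=0.000: state=(3.240)
step 1 (dt=0.02): k1=(4.260), k2=(4.293), k3=(4.293), k4=(4.326); state += dt/6·(k1+2k2+2k3+k4)
t=0.020: state=(3.326)
t=0.040: state=(3.413)
t=0.060: state=(3.501)
continuing one RK4 step at a time; state shown every 10 steps (Δt=0.2):
t=0.200: state=(4.153)
t=0.400: state=(5.159)
t=0.600: state=(6.196)
t=0.800: state=(7.196)
t=1.000: state=(8.100)
t=1.200: state=(8.871)
t=1.400: state=(9.495)
t=1.600: state=(9.981)
t=1.800: state=(10.347)
t=2.000: state=(10.617)
t=2.200: state=(10.811)
t=2.400: state=(10.950)
t=2.600: state=(11.048)
t=2.800: state=(11.117)
t=3.000: state=(11.165)
t=3.200: state=(11.198)
t=3.400: state=(11.222)
t=3.600: state=(11.238)
t=3.800: state=(11.249)
t=4.000: state=(11.257)
t=4.200: state=(11.262)
t=4.400: state=(11.266)
t=4.600: state=(11.268)

(x) = (11.268)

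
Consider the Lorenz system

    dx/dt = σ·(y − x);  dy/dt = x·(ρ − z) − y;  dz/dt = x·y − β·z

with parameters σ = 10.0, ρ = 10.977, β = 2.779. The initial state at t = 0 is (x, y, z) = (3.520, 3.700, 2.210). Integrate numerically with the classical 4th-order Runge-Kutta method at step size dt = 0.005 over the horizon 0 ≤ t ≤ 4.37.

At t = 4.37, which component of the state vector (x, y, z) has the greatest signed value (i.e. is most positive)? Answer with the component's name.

t=0.000: state=(3.520, 3.700, 2.210)
step 1 (dt=0.005): k1=(1.800, 27.160, 6.882), k2=(2.434, 27.071, 7.091), k3=(2.416, 27.083, 7.094), k4=(3.033, 27.005, 7.307); state += dt/6·(k1+2k2+2k3+k4)
t=0.005: state=(3.532, 3.835, 2.245)
t=0.010: state=(3.550, 3.970, 2.283)
t=0.015: state=(3.574, 4.104, 2.323)
continuing one RK4 step at a time; state shown every 40 steps (Δt=0.2):
t=0.200: state=(6.781, 9.073, 6.599)
t=0.400: state=(8.195, 6.486, 14.921)
t=0.600: state=(3.660, 2.009, 11.777)
t=0.800: state=(2.277, 2.306, 7.563)
t=1.000: state=(3.224, 4.114, 5.650)
t=1.200: state=(5.729, 7.192, 7.320)
t=1.400: state=(7.353, 7.021, 12.336)
t=1.600: state=(5.040, 3.723, 12.020)
t=1.800: state=(3.556, 3.403, 8.967)
t=2.000: state=(4.140, 4.804, 7.491)
t=2.200: state=(5.810, 6.632, 8.859)
t=2.400: state=(6.445, 6.113, 11.538)
t=2.600: state=(5.072, 4.341, 11.116)
t=2.800: state=(4.268, 4.231, 9.249)
t=3.000: state=(4.786, 5.271, 8.564)
t=3.200: state=(5.790, 6.166, 9.728)
t=3.400: state=(5.860, 5.553, 11.007)
t=3.600: state=(5.029, 4.653, 10.475)
t=3.800: state=(4.696, 4.752, 9.397)
t=4.000: state=(5.133, 5.454, 9.238)
t=4.200: state=(5.659, 5.786, 10.077)
t=4.370: state=(5.586, 5.393, 10.590)
compare at T: x=5.586, y=5.393, z=10.590

largest component: z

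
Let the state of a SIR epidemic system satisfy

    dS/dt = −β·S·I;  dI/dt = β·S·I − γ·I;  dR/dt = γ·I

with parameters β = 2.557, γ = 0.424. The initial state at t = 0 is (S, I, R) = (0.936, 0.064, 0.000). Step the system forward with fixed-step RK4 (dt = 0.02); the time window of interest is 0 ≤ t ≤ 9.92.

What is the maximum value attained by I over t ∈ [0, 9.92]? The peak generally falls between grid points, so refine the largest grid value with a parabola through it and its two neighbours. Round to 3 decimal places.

t=0.000: state=(0.936, 0.064, 0.000)
step 1 (dt=0.02): k1=(-0.153, 0.126, 0.027), k2=(-0.156, 0.128, 0.028), k3=(-0.156, 0.128, 0.028), k4=(-0.159, 0.131, 0.028); state += dt/6·(k1+2k2+2k3+k4)
t=0.020: state=(0.933, 0.067, 0.001)
t=0.040: state=(0.930, 0.069, 0.001)
t=0.060: state=(0.926, 0.072, 0.002)
continuing one RK4 step at a time; state shown every 25 steps (Δt=0.5):
t=0.500: state=(0.817, 0.160, 0.023)
t=1.000: state=(0.603, 0.324, 0.073)
t=1.500: state=(0.357, 0.483, 0.160)
t=2.000: state=(0.183, 0.546, 0.271)
t=2.500: state=(0.092, 0.523, 0.385)
t=3.000: state=(0.049, 0.461, 0.490)
t=3.500: state=(0.028, 0.391, 0.580)
t=4.000: state=(0.018, 0.326, 0.656)
t=4.500: state=(0.012, 0.269, 0.719)
t=5.000: state=(0.009, 0.220, 0.771)
t=5.500: state=(0.007, 0.180, 0.813)
t=6.000: state=(0.006, 0.147, 0.848)
t=6.500: state=(0.005, 0.120, 0.876)
t=7.000: state=(0.004, 0.097, 0.899)
t=7.500: state=(0.004, 0.079, 0.917)
t=8.000: state=(0.003, 0.064, 0.932)
t=8.500: state=(0.003, 0.052, 0.945)
t=9.000: state=(0.003, 0.042, 0.955)
t=9.500: state=(0.003, 0.034, 0.963)
t=9.920: state=(0.003, 0.029, 0.968)
largest grid value and its neighbours: I(2.040)=0.54705, I(2.060)=0.54718, I(2.080)=0.54718
parabola through these three points peaks at t≈2.070 with I≈0.54719

max I = 0.547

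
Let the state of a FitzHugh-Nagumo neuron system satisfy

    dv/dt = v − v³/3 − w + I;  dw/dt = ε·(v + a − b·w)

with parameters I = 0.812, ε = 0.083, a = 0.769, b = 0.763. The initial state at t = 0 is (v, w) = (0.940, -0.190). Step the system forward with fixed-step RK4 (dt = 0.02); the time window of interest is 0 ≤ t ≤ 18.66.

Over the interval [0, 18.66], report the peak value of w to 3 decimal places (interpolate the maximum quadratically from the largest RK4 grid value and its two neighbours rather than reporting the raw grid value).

t=0.000: state=(0.940, -0.190)
step 1 (dt=0.02): k1=(1.665, 0.154), k2=(1.665, 0.155), k3=(1.665, 0.155), k4=(1.665, 0.156); state += dt/6·(k1+2k2+2k3+k4)
t=0.020: state=(0.973, -0.187)
t=0.040: state=(1.007, -0.184)
t=0.060: state=(1.040, -0.181)
continuing one RK4 step at a time; state shown every 50 steps (Δt=1):
t=1.000: state=(1.960, 0.012)
t=2.000: state=(1.990, 0.233)
t=3.000: state=(1.922, 0.438)
t=4.000: state=(1.850, 0.625)
t=5.000: state=(1.776, 0.794)
t=6.000: state=(1.701, 0.947)
t=7.000: state=(1.625, 1.085)
t=8.000: state=(1.546, 1.207)
t=9.000: state=(1.463, 1.316)
t=10.000: state=(1.375, 1.411)
t=11.000: state=(1.280, 1.493)
t=12.000: state=(1.173, 1.562)
t=13.000: state=(1.046, 1.618)
t=14.000: state=(0.882, 1.658)
t=15.000: state=(0.638, 1.680)
t=16.000: state=(0.169, 1.673)
t=17.000: state=(-0.932, 1.607)
t=18.000: state=(-1.884, 1.448)
t=18.660: state=(-1.950, 1.326)
largest grid value and its neighbours: w(15.320)=1.68177, w(15.340)=1.68179, w(15.360)=1.68178
parabola through these three points peaks at t≈15.347 with w≈1.68179

max w = 1.682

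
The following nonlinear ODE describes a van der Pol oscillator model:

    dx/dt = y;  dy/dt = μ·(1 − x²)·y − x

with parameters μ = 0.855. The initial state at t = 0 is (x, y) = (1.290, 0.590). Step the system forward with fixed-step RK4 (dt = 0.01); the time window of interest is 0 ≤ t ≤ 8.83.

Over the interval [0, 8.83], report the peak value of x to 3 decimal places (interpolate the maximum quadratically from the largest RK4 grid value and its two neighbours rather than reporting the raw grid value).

max x = 2.001

t=0.000: state=(1.290, 0.590)
step 1 (dt=0.01): k1=(0.590, -1.625), k2=(0.582, -1.627), k3=(0.582, -1.627), k4=(0.574, -1.629); state += dt/6·(k1+2k2+2k3+k4)
t=0.010: state=(1.296, 0.574)
t=0.020: state=(1.301, 0.557)
t=0.030: state=(1.307, 0.541)
continuing one RK4 step at a time; state shown every 50 steps (Δt=0.5):
t=0.500: state=(1.388, -0.162)
t=1.000: state=(1.168, -0.692)
t=1.500: state=(0.698, -1.214)
t=2.000: state=(-0.086, -1.956)
t=2.500: state=(-1.177, -2.112)
t=3.000: state=(-1.860, -0.533)
t=3.500: state=(-1.852, 0.398)
t=4.000: state=(-1.553, 0.768)
t=4.500: state=(-1.084, 1.132)
t=5.000: state=(-0.375, 1.768)
t=5.500: state=(0.720, 2.513)
t=6.000: state=(1.772, 1.284)
t=6.500: state=(1.992, -0.168)
t=7.000: state=(1.772, -0.638)
t=7.500: state=(1.381, -0.931)
t=8.000: state=(0.815, -1.377)
t=8.500: state=(-0.059, -2.176)
t=8.830: state=(-0.855, -2.531)
largest grid value and its neighbours: x(6.400)=2.00067, x(6.410)=2.00068, x(6.420)=2.00049
parabola through these three points peaks at t≈6.405 with x≈2.00070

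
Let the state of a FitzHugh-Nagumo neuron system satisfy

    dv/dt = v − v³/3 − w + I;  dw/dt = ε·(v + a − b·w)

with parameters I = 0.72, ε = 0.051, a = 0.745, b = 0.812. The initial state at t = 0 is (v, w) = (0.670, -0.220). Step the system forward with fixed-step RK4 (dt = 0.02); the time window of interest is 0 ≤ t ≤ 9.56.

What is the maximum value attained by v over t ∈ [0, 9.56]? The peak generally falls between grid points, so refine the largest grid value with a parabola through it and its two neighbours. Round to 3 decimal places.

max v = 2.014

t=0.000: state=(0.670, -0.220)
step 1 (dt=0.02): k1=(1.510, 0.081), k2=(1.517, 0.082), k3=(1.517, 0.082), k4=(1.524, 0.083); state += dt/6·(k1+2k2+2k3+k4)
t=0.020: state=(0.700, -0.218)
t=0.040: state=(0.731, -0.217)
t=0.060: state=(0.762, -0.215)
continuing one RK4 step at a time; state shown every 25 steps (Δt=0.5):
t=0.500: state=(1.433, -0.170)
t=1.000: state=(1.884, -0.105)
t=1.500: state=(2.003, -0.034)
t=2.000: state=(2.012, 0.036)
t=2.500: state=(1.996, 0.105)
t=3.000: state=(1.975, 0.171)
t=3.500: state=(1.953, 0.236)
t=4.000: state=(1.930, 0.299)
t=4.500: state=(1.907, 0.360)
t=5.000: state=(1.884, 0.419)
t=5.500: state=(1.862, 0.477)
t=6.000: state=(1.839, 0.533)
t=6.500: state=(1.816, 0.587)
t=7.000: state=(1.793, 0.639)
t=7.500: state=(1.769, 0.690)
t=8.000: state=(1.746, 0.739)
t=8.500: state=(1.722, 0.786)
t=9.000: state=(1.699, 0.832)
t=9.500: state=(1.675, 0.876)
t=9.560: state=(1.672, 0.881)
largest grid value and its neighbours: v(1.800)=2.01367, v(1.820)=2.01372, v(1.840)=2.01372
parabola through these three points peaks at t≈1.828 with v≈2.01373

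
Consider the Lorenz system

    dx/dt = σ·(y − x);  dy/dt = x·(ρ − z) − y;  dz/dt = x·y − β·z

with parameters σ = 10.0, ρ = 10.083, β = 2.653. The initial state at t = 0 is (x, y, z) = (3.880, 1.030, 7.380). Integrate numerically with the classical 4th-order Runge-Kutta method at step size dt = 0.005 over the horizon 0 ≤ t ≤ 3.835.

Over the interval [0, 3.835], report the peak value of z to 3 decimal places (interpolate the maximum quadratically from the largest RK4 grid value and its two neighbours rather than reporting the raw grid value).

max z = 12.116

t=0.000: state=(3.880, 1.030, 7.380)
step 1 (dt=0.005): k1=(-28.500, 9.458, -15.583), k2=(-27.551, 9.390, -15.463), k3=(-27.576, 9.395, -15.462), k4=(-26.651, 9.327, -15.344); state += dt/6·(k1+2k2+2k3+k4)
t=0.005: state=(3.742, 1.077, 7.303)
t=0.010: state=(3.613, 1.123, 7.227)
t=0.015: state=(3.493, 1.169, 7.152)
continuing one RK4 step at a time; state shown every 40 steps (Δt=0.2):
t=0.200: state=(2.362, 2.698, 5.091)
t=0.400: state=(3.953, 5.144, 4.925)
t=0.600: state=(6.539, 7.558, 8.552)
t=0.800: state=(6.383, 5.238, 12.111)
t=1.000: state=(3.934, 3.052, 10.122)
t=1.200: state=(3.221, 3.321, 7.564)
t=1.400: state=(4.066, 4.757, 6.708)
t=1.600: state=(5.607, 6.285, 8.298)
t=1.800: state=(5.996, 5.630, 10.603)
t=2.000: state=(4.733, 4.086, 10.176)
t=2.200: state=(3.988, 3.918, 8.536)
t=2.400: state=(4.355, 4.741, 7.779)
t=2.600: state=(5.239, 5.636, 8.546)
t=2.800: state=(5.553, 5.426, 9.836)
t=3.000: state=(4.936, 4.560, 9.823)
t=3.200: state=(4.424, 4.331, 8.902)
t=3.400: state=(4.568, 4.776, 8.373)
t=3.600: state=(5.065, 5.294, 8.744)
t=3.800: state=(5.275, 5.232, 9.457)
t=3.835: state=(5.251, 5.158, 9.533)
largest grid value and its neighbours: z(0.800)=12.11090, z(0.805)=12.11520, z(0.810)=12.11511
parabola through these three points peaks at t≈0.807 with z≈12.11570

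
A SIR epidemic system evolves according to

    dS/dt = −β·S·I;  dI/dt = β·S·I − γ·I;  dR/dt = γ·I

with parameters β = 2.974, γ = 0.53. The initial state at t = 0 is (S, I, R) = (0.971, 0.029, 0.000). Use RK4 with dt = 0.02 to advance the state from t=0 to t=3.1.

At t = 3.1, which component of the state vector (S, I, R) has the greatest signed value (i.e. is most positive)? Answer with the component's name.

t=0.000: state=(0.971, 0.029, 0.000)
step 1 (dt=0.02): k1=(-0.084, 0.068, 0.015), k2=(-0.086, 0.070, 0.016), k3=(-0.086, 0.070, 0.016), k4=(-0.088, 0.072, 0.016); state += dt/6·(k1+2k2+2k3+k4)
t=0.020: state=(0.969, 0.030, 0.000)
t=0.040: state=(0.967, 0.032, 0.001)
t=0.060: state=(0.966, 0.033, 0.001)
continuing one RK4 step at a time; state shown every 10 steps (Δt=0.2):
t=0.200: state=(0.950, 0.046, 0.004)
t=0.400: state=(0.917, 0.072, 0.010)
t=0.600: state=(0.869, 0.111, 0.020)
t=0.800: state=(0.802, 0.164, 0.034)
t=1.000: state=(0.713, 0.232, 0.055)
t=1.200: state=(0.607, 0.309, 0.084)
t=1.400: state=(0.494, 0.386, 0.121)
t=1.600: state=(0.385, 0.450, 0.165)
t=1.800: state=(0.290, 0.495, 0.215)
t=2.000: state=(0.214, 0.516, 0.269)
t=2.200: state=(0.158, 0.518, 0.324)
t=2.400: state=(0.116, 0.505, 0.378)
t=2.600: state=(0.087, 0.483, 0.431)
t=2.800: state=(0.065, 0.454, 0.481)
t=3.000: state=(0.050, 0.423, 0.527)
t=3.100: state=(0.045, 0.406, 0.549)
compare at T: S=0.045, I=0.406, R=0.549

largest component: R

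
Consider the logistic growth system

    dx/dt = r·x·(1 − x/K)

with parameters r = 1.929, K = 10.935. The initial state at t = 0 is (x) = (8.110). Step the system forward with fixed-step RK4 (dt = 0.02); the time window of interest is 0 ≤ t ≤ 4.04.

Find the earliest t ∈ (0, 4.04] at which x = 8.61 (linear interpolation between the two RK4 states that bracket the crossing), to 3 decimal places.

t=0.000: state=(8.110)
step 1 (dt=0.02): k1=(4.042), k2=(4.004), k3=(4.004), k4=(3.966); state += dt/6·(k1+2k2+2k3+k4)
t=0.020: state=(8.190)
t=0.040: state=(8.269)
t=0.060: state=(8.346)
t=0.120: state=(8.567)
next step: t=0.140: state=(8.638) — x has crossed 8.61
linear interpolation between t=0.120 (8.56737) and t=0.140 (8.63815) → t≈0.132

t = 0.132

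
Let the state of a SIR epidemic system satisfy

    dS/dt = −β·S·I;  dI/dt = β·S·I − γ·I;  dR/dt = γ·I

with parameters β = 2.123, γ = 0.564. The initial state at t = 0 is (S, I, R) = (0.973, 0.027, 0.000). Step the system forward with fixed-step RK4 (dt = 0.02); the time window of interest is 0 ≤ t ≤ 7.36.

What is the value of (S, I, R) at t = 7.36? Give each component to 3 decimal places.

(S, I, R) = (0.034, 0.075, 0.891)

t=0.000: state=(0.973, 0.027, 0.000)
step 1 (dt=0.02): k1=(-0.056, 0.041, 0.015), k2=(-0.057, 0.041, 0.015), k3=(-0.057, 0.041, 0.015), k4=(-0.057, 0.042, 0.016); state += dt/6·(k1+2k2+2k3+k4)
t=0.020: state=(0.972, 0.028, 0.000)
t=0.040: state=(0.971, 0.029, 0.001)
t=0.060: state=(0.970, 0.030, 0.001)
continuing one RK4 step at a time; state shown every 25 steps (Δt=0.5):
t=0.500: state=(0.933, 0.056, 0.011)
t=1.000: state=(0.856, 0.110, 0.034)
t=1.500: state=(0.731, 0.193, 0.076)
t=2.000: state=(0.565, 0.291, 0.144)
t=2.500: state=(0.398, 0.365, 0.238)
t=3.000: state=(0.265, 0.389, 0.345)
t=3.500: state=(0.177, 0.370, 0.453)
t=4.000: state=(0.122, 0.326, 0.552)
t=4.500: state=(0.089, 0.275, 0.637)
t=5.000: state=(0.068, 0.225, 0.707)
t=5.500: state=(0.055, 0.181, 0.764)
t=6.000: state=(0.046, 0.144, 0.810)
t=6.500: state=(0.040, 0.114, 0.846)
t=7.000: state=(0.036, 0.089, 0.874)
t=7.360: state=(0.034, 0.075, 0.891)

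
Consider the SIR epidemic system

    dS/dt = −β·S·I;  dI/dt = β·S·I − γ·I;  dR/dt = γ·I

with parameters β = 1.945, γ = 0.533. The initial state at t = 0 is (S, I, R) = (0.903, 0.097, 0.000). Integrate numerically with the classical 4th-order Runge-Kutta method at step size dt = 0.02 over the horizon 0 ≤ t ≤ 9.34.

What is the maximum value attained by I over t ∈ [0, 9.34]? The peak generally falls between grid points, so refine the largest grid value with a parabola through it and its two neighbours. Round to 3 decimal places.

t=0.000: state=(0.903, 0.097, 0.000)
step 1 (dt=0.02): k1=(-0.170, 0.119, 0.052), k2=(-0.172, 0.120, 0.052), k3=(-0.172, 0.120, 0.052), k4=(-0.174, 0.121, 0.053); state += dt/6·(k1+2k2+2k3+k4)
t=0.020: state=(0.900, 0.099, 0.001)
t=0.040: state=(0.896, 0.102, 0.002)
t=0.060: state=(0.892, 0.104, 0.003)
continuing one RK4 step at a time; state shown every 25 steps (Δt=0.5):
t=0.500: state=(0.795, 0.170, 0.035)
t=1.000: state=(0.644, 0.263, 0.093)
t=1.500: state=(0.477, 0.348, 0.175)
t=2.000: state=(0.332, 0.394, 0.275)
t=2.500: state=(0.225, 0.394, 0.380)
t=3.000: state=(0.156, 0.363, 0.482)
t=3.500: state=(0.112, 0.316, 0.572)
t=4.000: state=(0.084, 0.266, 0.650)
t=4.500: state=(0.067, 0.219, 0.714)
t=5.000: state=(0.055, 0.178, 0.767)
t=5.500: state=(0.047, 0.143, 0.810)
t=6.000: state=(0.042, 0.115, 0.844)
t=6.500: state=(0.038, 0.091, 0.871)
t=7.000: state=(0.035, 0.072, 0.893)
t=7.500: state=(0.033, 0.057, 0.910)
t=8.000: state=(0.031, 0.045, 0.924)
t=8.500: state=(0.030, 0.036, 0.934)
t=9.000: state=(0.029, 0.028, 0.943)
t=9.340: state=(0.028, 0.024, 0.948)
largest grid value and its neighbours: I(2.220)=0.39913, I(2.240)=0.39918, I(2.260)=0.39917
parabola through these three points peaks at t≈2.247 with I≈0.39919

max I = 0.399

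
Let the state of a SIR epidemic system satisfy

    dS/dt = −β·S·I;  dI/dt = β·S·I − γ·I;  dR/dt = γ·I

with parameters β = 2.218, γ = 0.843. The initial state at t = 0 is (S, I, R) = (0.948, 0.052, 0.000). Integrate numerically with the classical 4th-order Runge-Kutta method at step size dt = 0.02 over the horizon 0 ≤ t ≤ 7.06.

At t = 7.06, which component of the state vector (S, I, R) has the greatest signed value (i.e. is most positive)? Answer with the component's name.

t=0.000: state=(0.948, 0.052, 0.000)
step 1 (dt=0.02): k1=(-0.109, 0.066, 0.044), k2=(-0.111, 0.066, 0.044), k3=(-0.111, 0.066, 0.044), k4=(-0.112, 0.067, 0.045); state += dt/6·(k1+2k2+2k3+k4)
t=0.020: state=(0.946, 0.053, 0.001)
t=0.040: state=(0.944, 0.055, 0.002)
t=0.060: state=(0.941, 0.056, 0.003)
continuing one RK4 step at a time; state shown every 25 steps (Δt=0.5):
t=0.500: state=(0.876, 0.094, 0.030)
t=1.000: state=(0.764, 0.154, 0.082)
t=1.500: state=(0.621, 0.218, 0.161)
t=2.000: state=(0.475, 0.262, 0.263)
t=2.500: state=(0.352, 0.271, 0.377)
t=3.000: state=(0.263, 0.250, 0.487)
t=3.500: state=(0.203, 0.212, 0.585)
t=4.000: state=(0.165, 0.170, 0.665)
t=4.500: state=(0.139, 0.132, 0.729)
t=5.000: state=(0.123, 0.100, 0.777)
t=5.500: state=(0.111, 0.075, 0.814)
t=6.000: state=(0.104, 0.055, 0.841)
t=6.500: state=(0.098, 0.040, 0.861)
t=7.000: state=(0.095, 0.030, 0.876)
t=7.060: state=(0.094, 0.028, 0.877)
compare at T: S=0.094, I=0.028, R=0.877

largest component: R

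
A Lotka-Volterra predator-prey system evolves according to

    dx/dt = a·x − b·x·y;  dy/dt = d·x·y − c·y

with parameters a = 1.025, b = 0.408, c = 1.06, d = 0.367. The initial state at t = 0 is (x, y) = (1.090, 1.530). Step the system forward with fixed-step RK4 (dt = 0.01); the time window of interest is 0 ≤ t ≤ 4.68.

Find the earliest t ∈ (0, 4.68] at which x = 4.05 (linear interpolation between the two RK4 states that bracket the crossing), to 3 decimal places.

t=0.000: state=(1.090, 1.530)
step 1 (dt=0.01): k1=(0.437, -1.010), k2=(0.440, -1.005), k3=(0.440, -1.005), k4=(0.443, -1.001); state += dt/6·(k1+2k2+2k3+k4)
t=0.010: state=(1.094, 1.520)
t=0.020: state=(1.099, 1.510)
t=0.030: state=(1.103, 1.500)
continuing one RK4 step at a time; state shown every 20 steps (Δt=0.2):
t=0.200: state=(1.190, 1.346)
t=0.400: state=(1.317, 1.193)
t=0.600: state=(1.475, 1.069)
t=0.800: state=(1.666, 0.970)
t=1.000: state=(1.896, 0.894)
t=1.200: state=(2.168, 0.840)
t=1.400: state=(2.489, 0.806)
t=1.600: state=(2.863, 0.793)
t=1.800: state=(3.293, 0.804)
t=2.000: state=(3.781, 0.843)
t=2.100: state=(4.045, 0.875)
next step: t=2.110: state=(4.072, 0.879) — x has crossed 4.05
linear interpolation between t=2.100 (4.04488) and t=2.110 (4.07195) → t≈2.102

t = 2.102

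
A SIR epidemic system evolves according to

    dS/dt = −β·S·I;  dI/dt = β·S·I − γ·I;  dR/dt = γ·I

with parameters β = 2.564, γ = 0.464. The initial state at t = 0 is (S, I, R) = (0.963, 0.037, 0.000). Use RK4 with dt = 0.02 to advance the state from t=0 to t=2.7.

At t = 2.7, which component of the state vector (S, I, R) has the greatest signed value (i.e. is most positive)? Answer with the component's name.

t=0.000: state=(0.963, 0.037, 0.000)
step 1 (dt=0.02): k1=(-0.091, 0.074, 0.017), k2=(-0.093, 0.076, 0.018), k3=(-0.093, 0.076, 0.018), k4=(-0.095, 0.077, 0.018); state += dt/6·(k1+2k2+2k3+k4)
t=0.020: state=(0.961, 0.039, 0.000)
t=0.040: state=(0.959, 0.040, 0.001)
t=0.060: state=(0.957, 0.042, 0.001)
continuing one RK4 step at a time; state shown every 5 steps (Δt=0.1):
t=0.100: state=(0.953, 0.045, 0.002)
t=0.200: state=(0.941, 0.055, 0.004)
t=0.300: state=(0.926, 0.067, 0.007)
t=0.400: state=(0.909, 0.081, 0.010)
t=0.500: state=(0.889, 0.097, 0.015)
t=0.600: state=(0.865, 0.116, 0.019)
t=0.700: state=(0.837, 0.137, 0.025)
t=0.800: state=(0.806, 0.162, 0.032)
t=0.900: state=(0.770, 0.189, 0.040)
t=1.000: state=(0.731, 0.219, 0.050)
t=1.100: state=(0.688, 0.251, 0.061)
t=1.200: state=(0.643, 0.284, 0.073)
t=1.300: state=(0.595, 0.318, 0.087)
t=1.400: state=(0.546, 0.351, 0.103)
t=1.500: state=(0.497, 0.383, 0.120)
t=1.600: state=(0.449, 0.413, 0.138)
t=1.700: state=(0.402, 0.440, 0.158)
t=1.800: state=(0.358, 0.463, 0.179)
t=1.900: state=(0.317, 0.482, 0.201)
t=2.000: state=(0.280, 0.496, 0.224)
t=2.100: state=(0.246, 0.507, 0.247)
t=2.200: state=(0.216, 0.514, 0.271)
t=2.300: state=(0.189, 0.516, 0.294)
t=2.400: state=(0.166, 0.516, 0.318)
t=2.500: state=(0.145, 0.512, 0.342)
t=2.600: state=(0.127, 0.507, 0.366)
t=2.700: state=(0.112, 0.499, 0.389)
compare at T: S=0.112, I=0.499, R=0.389

largest component: I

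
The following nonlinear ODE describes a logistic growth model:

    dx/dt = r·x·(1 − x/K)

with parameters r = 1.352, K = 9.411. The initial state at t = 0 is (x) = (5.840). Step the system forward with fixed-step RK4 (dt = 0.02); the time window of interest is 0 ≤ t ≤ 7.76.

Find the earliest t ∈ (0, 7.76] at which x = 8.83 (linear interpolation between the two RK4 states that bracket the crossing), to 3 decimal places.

t = 1.649

t=0.000: state=(5.840)
step 1 (dt=0.02): k1=(2.996), k2=(2.986), k3=(2.986), k4=(2.976); state += dt/6·(k1+2k2+2k3+k4)
t=0.020: state=(5.900)
t=0.040: state=(5.959)
t=0.060: state=(6.018)
continuing one RK4 step at a time; state shown every 25 steps (Δt=0.5):
t=0.500: state=(7.178)
t=1.000: state=(8.126)
t=1.500: state=(8.710)
t=1.640: state=(8.823)
next step: t=1.660: state=(8.838) — x has crossed 8.83
linear interpolation between t=1.640 (8.82343) and t=1.660 (8.83815) → t≈1.649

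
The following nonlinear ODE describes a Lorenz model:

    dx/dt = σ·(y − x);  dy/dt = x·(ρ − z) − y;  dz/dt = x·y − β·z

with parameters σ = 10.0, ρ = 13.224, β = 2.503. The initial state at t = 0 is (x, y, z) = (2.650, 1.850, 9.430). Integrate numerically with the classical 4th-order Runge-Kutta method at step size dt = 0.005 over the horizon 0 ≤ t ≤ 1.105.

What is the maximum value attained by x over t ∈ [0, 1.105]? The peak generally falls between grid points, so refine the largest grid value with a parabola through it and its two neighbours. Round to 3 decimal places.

max x = 8.268

t=0.000: state=(2.650, 1.850, 9.430)
step 1 (dt=0.005): k1=(-8.000, 8.204, -18.701), k2=(-7.595, 8.231, -18.567), k3=(-7.604, 8.234, -18.566), k4=(-7.208, 8.261, -18.431); state += dt/6·(k1+2k2+2k3+k4)
t=0.005: state=(2.612, 1.891, 9.337)
t=0.010: state=(2.578, 1.933, 9.246)
t=0.015: state=(2.547, 1.974, 9.156)
continuing one RK4 step at a time; state shown every 10 steps (Δt=0.05):
t=0.050: state=(2.425, 2.278, 8.564)
t=0.100: state=(2.468, 2.764, 7.844)
t=0.150: state=(2.704, 3.341, 7.291)
t=0.200: state=(3.100, 4.043, 6.936)
t=0.250: state=(3.647, 4.891, 6.828)
t=0.300: state=(4.343, 5.880, 7.037)
t=0.350: state=(5.177, 6.962, 7.650)
t=0.400: state=(6.107, 8.011, 8.747)
t=0.450: state=(7.039, 8.807, 10.337)
t=0.500: state=(7.812, 9.071, 12.274)
t=0.550: state=(8.234, 8.609, 14.202)
t=0.600: state=(8.158, 7.479, 15.659)
t=0.650: state=(7.583, 6.020, 16.325)
t=0.700: state=(6.667, 4.649, 16.186)
t=0.750: state=(5.643, 3.629, 15.468)
t=0.800: state=(4.706, 3.009, 14.445)
t=0.850: state=(3.968, 2.721, 13.322)
t=0.900: state=(3.460, 2.669, 12.219)
t=0.950: state=(3.168, 2.783, 11.202)
t=1.000: state=(3.064, 3.023, 10.306)
t=1.050: state=(3.119, 3.373, 9.556)
t=1.100: state=(3.313, 3.830, 8.974)
t=1.105: state=(3.339, 3.882, 8.927)
largest grid value and its neighbours: x(0.565)=8.26689, x(0.570)=8.26734, x(0.575)=8.26245
parabola through these three points peaks at t≈0.568 with x≈8.26780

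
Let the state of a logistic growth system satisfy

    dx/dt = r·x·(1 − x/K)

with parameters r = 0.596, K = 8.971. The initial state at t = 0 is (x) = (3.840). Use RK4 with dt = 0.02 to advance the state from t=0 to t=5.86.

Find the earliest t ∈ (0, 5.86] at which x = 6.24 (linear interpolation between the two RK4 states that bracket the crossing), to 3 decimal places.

t = 1.873

t=0.000: state=(3.840)
step 1 (dt=0.02): k1=(1.309), k2=(1.310), k3=(1.310), k4=(1.311); state += dt/6·(k1+2k2+2k3+k4)
t=0.020: state=(3.866)
t=0.040: state=(3.892)
t=0.060: state=(3.919)
continuing one RK4 step at a time; state shown every 10 steps (Δt=0.2):
t=0.200: state=(4.104)
t=0.400: state=(4.370)
t=0.600: state=(4.637)
t=0.800: state=(4.904)
t=1.000: state=(5.167)
t=1.200: state=(5.425)
t=1.400: state=(5.678)
t=1.600: state=(5.922)
t=1.800: state=(6.157)
t=1.860: state=(6.226)
next step: t=1.880: state=(6.248) — x has crossed 6.24
linear interpolation between t=1.860 (6.22558) and t=1.880 (6.24824) → t≈1.873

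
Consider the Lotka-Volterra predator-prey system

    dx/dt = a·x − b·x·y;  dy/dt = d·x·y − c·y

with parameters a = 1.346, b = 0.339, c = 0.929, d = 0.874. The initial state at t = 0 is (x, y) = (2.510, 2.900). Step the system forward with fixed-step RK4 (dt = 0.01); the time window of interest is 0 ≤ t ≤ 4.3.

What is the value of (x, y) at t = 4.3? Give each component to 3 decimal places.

(x, y) = (0.640, 1.590)

t=0.000: state=(2.510, 2.900)
step 1 (dt=0.01): k1=(0.911, 3.668), k2=(0.897, 3.703), k3=(0.897, 3.703), k4=(0.883, 3.738); state += dt/6·(k1+2k2+2k3+k4)
t=0.010: state=(2.519, 2.937)
t=0.020: state=(2.528, 2.975)
t=0.030: state=(2.536, 3.013)
continuing one RK4 step at a time; state shown every 20 steps (Δt=0.2):
t=0.200: state=(2.624, 3.780)
t=0.400: state=(2.558, 4.953)
t=0.600: state=(2.287, 6.299)
t=0.800: state=(1.870, 7.534)
t=1.000: state=(1.425, 8.340)
t=1.200: state=(1.048, 8.585)
t=1.400: state=(0.771, 8.345)
t=1.600: state=(0.583, 7.792)
t=1.800: state=(0.461, 7.083)
t=2.000: state=(0.383, 6.328)
t=2.200: state=(0.334, 5.593)
t=2.400: state=(0.307, 4.911)
t=2.600: state=(0.294, 4.297)
t=2.800: state=(0.293, 3.756)
t=3.000: state=(0.302, 3.285)
t=3.200: state=(0.321, 2.880)
t=3.400: state=(0.350, 2.536)
t=3.600: state=(0.389, 2.246)
t=3.800: state=(0.441, 2.005)
t=4.000: state=(0.508, 1.809)
t=4.200: state=(0.591, 1.653)
t=4.300: state=(0.640, 1.590)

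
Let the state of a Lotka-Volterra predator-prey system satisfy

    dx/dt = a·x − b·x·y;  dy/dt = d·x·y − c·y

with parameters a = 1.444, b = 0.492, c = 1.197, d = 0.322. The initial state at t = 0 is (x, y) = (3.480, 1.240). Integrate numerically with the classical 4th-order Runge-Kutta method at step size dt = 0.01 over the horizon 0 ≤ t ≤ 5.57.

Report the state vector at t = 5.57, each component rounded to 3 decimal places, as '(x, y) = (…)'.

(x, y) = (5.389, 1.390)

t=0.000: state=(3.480, 1.240)
step 1 (dt=0.01): k1=(2.902, -0.095), k2=(2.915, -0.089), k3=(2.915, -0.089), k4=(2.928, -0.083); state += dt/6·(k1+2k2+2k3+k4)
t=0.010: state=(3.509, 1.239)
t=0.020: state=(3.539, 1.238)
t=0.030: state=(3.568, 1.238)
continuing one RK4 step at a time; state shown every 20 steps (Δt=0.2):
t=0.200: state=(4.112, 1.246)
t=0.400: state=(4.844, 1.307)
t=0.600: state=(5.651, 1.442)
t=0.800: state=(6.476, 1.678)
t=1.000: state=(7.204, 2.054)
t=1.200: state=(7.656, 2.614)
t=1.400: state=(7.623, 3.375)
t=1.600: state=(6.990, 4.266)
t=1.800: state=(5.878, 5.091)
t=2.000: state=(4.618, 5.618)
t=2.200: state=(3.514, 5.738)
t=2.400: state=(2.692, 5.506)
t=2.600: state=(2.134, 5.056)
t=2.800: state=(1.778, 4.510)
t=3.000: state=(1.566, 3.951)
t=3.200: state=(1.455, 3.426)
t=3.400: state=(1.419, 2.957)
t=3.600: state=(1.445, 2.551)
t=3.800: state=(1.527, 2.209)
t=4.000: state=(1.664, 1.926)
t=4.200: state=(1.859, 1.698)
t=4.400: state=(2.119, 1.519)
t=4.600: state=(2.453, 1.384)
t=4.800: state=(2.871, 1.293)
t=5.000: state=(3.384, 1.244)
t=5.200: state=(3.999, 1.241)
t=5.400: state=(4.715, 1.293)
t=5.570: state=(5.389, 1.390)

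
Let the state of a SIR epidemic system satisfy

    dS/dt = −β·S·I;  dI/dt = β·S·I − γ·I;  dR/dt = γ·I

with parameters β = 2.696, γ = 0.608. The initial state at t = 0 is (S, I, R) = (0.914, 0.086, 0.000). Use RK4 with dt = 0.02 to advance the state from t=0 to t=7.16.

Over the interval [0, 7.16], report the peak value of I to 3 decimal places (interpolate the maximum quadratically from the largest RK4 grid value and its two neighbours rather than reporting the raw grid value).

t=0.000: state=(0.914, 0.086, 0.000)
step 1 (dt=0.02): k1=(-0.212, 0.160, 0.052), k2=(-0.215, 0.162, 0.053), k3=(-0.215, 0.162, 0.053), k4=(-0.219, 0.165, 0.054); state += dt/6·(k1+2k2+2k3+k4)
t=0.020: state=(0.910, 0.089, 0.001)
t=0.040: state=(0.905, 0.093, 0.002)
t=0.060: state=(0.901, 0.096, 0.003)
continuing one RK4 step at a time; state shown every 25 steps (Δt=0.5):
t=0.500: state=(0.760, 0.198, 0.042)
t=1.000: state=(0.525, 0.350, 0.125)
t=1.500: state=(0.304, 0.448, 0.249)
t=2.000: state=(0.164, 0.449, 0.387)
t=2.500: state=(0.093, 0.392, 0.516)
t=3.000: state=(0.058, 0.319, 0.624)
t=3.500: state=(0.039, 0.251, 0.710)
t=4.000: state=(0.029, 0.194, 0.777)
t=4.500: state=(0.023, 0.148, 0.829)
t=5.000: state=(0.019, 0.112, 0.868)
t=5.500: state=(0.017, 0.085, 0.898)
t=6.000: state=(0.015, 0.064, 0.921)
t=6.500: state=(0.014, 0.048, 0.937)
t=7.000: state=(0.014, 0.036, 0.950)
t=7.160: state=(0.013, 0.033, 0.954)
largest grid value and its neighbours: I(1.720)=0.45880, I(1.740)=0.45888, I(1.760)=0.45883
parabola through these three points peaks at t≈1.742 with I≈0.45888

max I = 0.459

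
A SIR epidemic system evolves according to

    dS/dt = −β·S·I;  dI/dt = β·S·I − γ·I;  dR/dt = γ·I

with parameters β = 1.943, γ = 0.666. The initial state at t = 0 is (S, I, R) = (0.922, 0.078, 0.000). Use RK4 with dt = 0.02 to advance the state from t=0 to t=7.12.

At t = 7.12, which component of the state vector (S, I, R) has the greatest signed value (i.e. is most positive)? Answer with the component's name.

t=0.000: state=(0.922, 0.078, 0.000)
step 1 (dt=0.02): k1=(-0.140, 0.088, 0.052), k2=(-0.141, 0.089, 0.053), k3=(-0.141, 0.089, 0.053), k4=(-0.142, 0.089, 0.053); state += dt/6·(k1+2k2+2k3+k4)
t=0.020: state=(0.919, 0.080, 0.001)
t=0.040: state=(0.916, 0.082, 0.002)
t=0.060: state=(0.913, 0.083, 0.003)
continuing one RK4 step at a time; state shown every 25 steps (Δt=0.5):
t=0.500: state=(0.834, 0.132, 0.034)
t=1.000: state=(0.710, 0.200, 0.089)
t=1.500: state=(0.566, 0.267, 0.168)
t=2.000: state=(0.426, 0.309, 0.264)
t=2.500: state=(0.314, 0.317, 0.370)
t=3.000: state=(0.233, 0.295, 0.472)
t=3.500: state=(0.178, 0.258, 0.564)
t=4.000: state=(0.141, 0.216, 0.643)
t=4.500: state=(0.117, 0.175, 0.708)
t=5.000: state=(0.100, 0.139, 0.760)
t=5.500: state=(0.089, 0.109, 0.802)
t=6.000: state=(0.081, 0.085, 0.834)
t=6.500: state=(0.075, 0.066, 0.859)
t=7.000: state=(0.071, 0.051, 0.878)
t=7.120: state=(0.070, 0.048, 0.882)
compare at T: S=0.070, I=0.048, R=0.882

largest component: R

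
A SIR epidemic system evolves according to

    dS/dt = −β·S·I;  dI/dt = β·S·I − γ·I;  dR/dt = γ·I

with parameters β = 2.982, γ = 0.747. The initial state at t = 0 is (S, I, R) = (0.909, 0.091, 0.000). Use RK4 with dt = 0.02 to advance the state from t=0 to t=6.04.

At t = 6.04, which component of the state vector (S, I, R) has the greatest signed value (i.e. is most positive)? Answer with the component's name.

largest component: R

t=0.000: state=(0.909, 0.091, 0.000)
step 1 (dt=0.02): k1=(-0.247, 0.179, 0.068), k2=(-0.251, 0.182, 0.069), k3=(-0.251, 0.182, 0.069), k4=(-0.255, 0.184, 0.071); state += dt/6·(k1+2k2+2k3+k4)
t=0.020: state=(0.904, 0.095, 0.001)
t=0.040: state=(0.899, 0.098, 0.003)
t=0.060: state=(0.893, 0.102, 0.004)
continuing one RK4 step at a time; state shown every 10 steps (Δt=0.2):
t=0.200: state=(0.851, 0.133, 0.017)
t=0.400: state=(0.774, 0.186, 0.040)
t=0.600: state=(0.681, 0.247, 0.072)
t=0.800: state=(0.577, 0.309, 0.114)
t=1.000: state=(0.471, 0.364, 0.164)
t=1.200: state=(0.375, 0.403, 0.222)
t=1.400: state=(0.293, 0.423, 0.284)
t=1.600: state=(0.227, 0.425, 0.348)
t=1.800: state=(0.177, 0.413, 0.410)
t=2.000: state=(0.139, 0.391, 0.471)
t=2.200: state=(0.111, 0.362, 0.527)
t=2.400: state=(0.090, 0.331, 0.579)
t=2.600: state=(0.075, 0.300, 0.626)
t=2.800: state=(0.063, 0.269, 0.668)
t=3.000: state=(0.054, 0.240, 0.706)
t=3.200: state=(0.047, 0.213, 0.740)
t=3.400: state=(0.042, 0.188, 0.770)
t=3.600: state=(0.038, 0.166, 0.796)
t=3.800: state=(0.035, 0.146, 0.819)
t=4.000: state=(0.032, 0.128, 0.840)
t=4.200: state=(0.030, 0.113, 0.858)
t=4.400: state=(0.028, 0.099, 0.874)
t=4.600: state=(0.026, 0.086, 0.887)
t=4.800: state=(0.025, 0.075, 0.899)
t=5.000: state=(0.024, 0.066, 0.910)
t=5.200: state=(0.023, 0.058, 0.919)
t=5.400: state=(0.022, 0.050, 0.927)
t=5.600: state=(0.022, 0.044, 0.934)
t=5.800: state=(0.021, 0.038, 0.940)
t=6.000: state=(0.021, 0.033, 0.946)
t=6.040: state=(0.021, 0.032, 0.947)
compare at T: S=0.021, I=0.032, R=0.947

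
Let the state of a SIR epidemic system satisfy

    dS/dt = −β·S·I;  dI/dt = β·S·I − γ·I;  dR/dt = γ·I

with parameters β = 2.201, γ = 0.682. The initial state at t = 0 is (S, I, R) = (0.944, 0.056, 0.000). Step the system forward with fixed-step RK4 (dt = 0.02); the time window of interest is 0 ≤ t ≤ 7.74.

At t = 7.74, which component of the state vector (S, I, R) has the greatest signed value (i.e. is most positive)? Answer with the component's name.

largest component: R

t=0.000: state=(0.944, 0.056, 0.000)
step 1 (dt=0.02): k1=(-0.116, 0.078, 0.038), k2=(-0.118, 0.079, 0.039), k3=(-0.118, 0.079, 0.039), k4=(-0.119, 0.080, 0.039); state += dt/6·(k1+2k2+2k3+k4)
t=0.020: state=(0.942, 0.058, 0.001)
t=0.040: state=(0.939, 0.059, 0.002)
t=0.060: state=(0.937, 0.061, 0.002)
continuing one RK4 step at a time; state shown every 25 steps (Δt=0.5):
t=0.500: state=(0.865, 0.108, 0.027)
t=1.000: state=(0.737, 0.186, 0.077)
t=1.500: state=(0.572, 0.273, 0.155)
t=2.000: state=(0.408, 0.332, 0.260)
t=2.500: state=(0.280, 0.343, 0.376)
t=3.000: state=(0.194, 0.316, 0.490)
t=3.500: state=(0.141, 0.270, 0.590)
t=4.000: state=(0.108, 0.219, 0.673)
t=4.500: state=(0.087, 0.173, 0.740)
t=5.000: state=(0.073, 0.135, 0.792)
t=5.500: state=(0.064, 0.103, 0.832)
t=6.000: state=(0.058, 0.079, 0.863)
t=6.500: state=(0.054, 0.059, 0.887)
t=7.000: state=(0.051, 0.045, 0.904)
t=7.500: state=(0.049, 0.034, 0.918)
t=7.740: state=(0.048, 0.029, 0.923)
compare at T: S=0.048, I=0.029, R=0.923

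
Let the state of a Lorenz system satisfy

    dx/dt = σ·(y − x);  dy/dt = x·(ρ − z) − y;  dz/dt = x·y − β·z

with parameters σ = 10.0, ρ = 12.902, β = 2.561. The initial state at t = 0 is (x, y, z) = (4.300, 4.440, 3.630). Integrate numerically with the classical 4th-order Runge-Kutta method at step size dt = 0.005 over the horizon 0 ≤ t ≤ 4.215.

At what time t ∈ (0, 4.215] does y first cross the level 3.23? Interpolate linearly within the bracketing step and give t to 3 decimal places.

t=0.000: state=(4.300, 4.440, 3.630)
step 1 (dt=0.005): k1=(1.400, 35.430, 9.796), k2=(2.251, 35.268, 10.130), k3=(2.225, 35.285, 10.135), k4=(3.053, 35.138, 10.476); state += dt/6·(k1+2k2+2k3+k4)
t=0.005: state=(4.311, 4.616, 3.681)
t=0.010: state=(4.330, 4.791, 3.735)
t=0.015: state=(4.357, 4.966, 3.793)
continuing one RK4 step at a time; state shown every 40 steps (Δt=0.2):
t=0.200: state=(8.159, 10.540, 10.110)
t=0.400: state=(7.607, 4.627, 17.713)
t=0.435: state=(6.520, 3.359, 17.133)
next step: t=0.440: state=(6.362, 3.209, 17.020) — y has crossed 3.23
linear interpolation between t=0.435 (3.35948) and t=0.440 (3.20861) → t≈0.439

t = 0.439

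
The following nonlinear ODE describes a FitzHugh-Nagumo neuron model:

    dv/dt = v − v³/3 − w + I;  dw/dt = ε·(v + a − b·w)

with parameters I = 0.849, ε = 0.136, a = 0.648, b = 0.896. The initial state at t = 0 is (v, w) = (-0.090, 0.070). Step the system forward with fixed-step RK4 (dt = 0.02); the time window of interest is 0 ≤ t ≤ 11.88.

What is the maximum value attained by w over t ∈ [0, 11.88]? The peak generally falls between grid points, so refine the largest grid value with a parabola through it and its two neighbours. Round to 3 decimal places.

max w = 1.664

t=0.000: state=(-0.090, 0.070)
step 1 (dt=0.02): k1=(0.689, 0.067), k2=(0.695, 0.068), k3=(0.695, 0.068), k4=(0.702, 0.069); state += dt/6·(k1+2k2+2k3+k4)
t=0.020: state=(-0.076, 0.071)
t=0.040: state=(-0.062, 0.073)
t=0.060: state=(-0.048, 0.074)
continuing one RK4 step at a time; state shown every 25 steps (Δt=0.5):
t=0.500: state=(0.343, 0.116)
t=1.000: state=(0.958, 0.194)
t=1.500: state=(1.535, 0.309)
t=2.000: state=(1.802, 0.446)
t=2.500: state=(1.853, 0.583)
t=3.000: state=(1.830, 0.713)
t=3.500: state=(1.785, 0.833)
t=4.000: state=(1.736, 0.943)
t=4.500: state=(1.685, 1.043)
t=5.000: state=(1.633, 1.133)
t=5.500: state=(1.582, 1.215)
t=6.000: state=(1.530, 1.289)
t=6.500: state=(1.478, 1.354)
t=7.000: state=(1.426, 1.413)
t=7.500: state=(1.374, 1.464)
t=8.000: state=(1.320, 1.509)
t=8.500: state=(1.266, 1.548)
t=9.000: state=(1.211, 1.581)
t=9.500: state=(1.153, 1.608)
t=10.000: state=(1.093, 1.630)
t=10.500: state=(1.029, 1.647)
t=11.000: state=(0.961, 1.658)
t=11.500: state=(0.885, 1.663)
t=11.880: state=(0.821, 1.664)
largest grid value and its neighbours: w(11.740)=1.66402, w(11.760)=1.66402, w(11.780)=1.66401
parabola through these three points peaks at t≈11.753 with w≈1.66402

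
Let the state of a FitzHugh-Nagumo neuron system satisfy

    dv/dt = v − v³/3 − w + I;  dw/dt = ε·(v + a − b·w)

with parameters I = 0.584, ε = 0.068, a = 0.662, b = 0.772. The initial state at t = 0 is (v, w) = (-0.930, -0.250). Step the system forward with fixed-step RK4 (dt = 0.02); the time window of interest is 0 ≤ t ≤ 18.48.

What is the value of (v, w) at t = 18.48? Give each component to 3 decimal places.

t=0.000: state=(-0.930, -0.250)
step 1 (dt=0.02): k1=(0.172, -0.005), k2=(0.172, -0.005), k3=(0.172, -0.005), k4=(0.173, -0.005); state += dt/6·(k1+2k2+2k3+k4)
t=0.020: state=(-0.927, -0.250)
t=0.040: state=(-0.923, -0.250)
t=0.060: state=(-0.920, -0.250)
continuing one RK4 step at a time; state shown every 50 steps (Δt=1):
t=1.000: state=(-0.734, -0.249)
t=2.000: state=(-0.430, -0.232)
t=3.000: state=(0.218, -0.186)
t=4.000: state=(1.463, -0.077)
t=5.000: state=(1.919, 0.088)
t=6.000: state=(1.899, 0.255)
t=7.000: state=(1.840, 0.409)
t=8.000: state=(1.778, 0.552)
t=9.000: state=(1.714, 0.683)
t=10.000: state=(1.649, 0.804)
t=11.000: state=(1.583, 0.913)
t=12.000: state=(1.513, 1.013)
t=13.000: state=(1.440, 1.103)
t=14.000: state=(1.363, 1.183)
t=15.000: state=(1.279, 1.254)
t=16.000: state=(1.185, 1.315)
t=17.000: state=(1.074, 1.367)
t=18.000: state=(0.935, 1.408)
t=18.480: state=(0.850, 1.423)

(v, w) = (0.850, 1.423)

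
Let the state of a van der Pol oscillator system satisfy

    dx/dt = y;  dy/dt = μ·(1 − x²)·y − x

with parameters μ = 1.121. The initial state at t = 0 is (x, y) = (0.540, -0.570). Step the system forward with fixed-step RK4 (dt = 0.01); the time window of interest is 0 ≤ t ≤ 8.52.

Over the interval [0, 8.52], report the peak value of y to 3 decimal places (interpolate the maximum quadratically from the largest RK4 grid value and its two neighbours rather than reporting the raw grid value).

max y = 2.751

t=0.000: state=(0.540, -0.570)
step 1 (dt=0.01): k1=(-0.570, -0.993), k2=(-0.575, -0.996), k3=(-0.575, -0.996), k4=(-0.580, -0.999); state += dt/6·(k1+2k2+2k3+k4)
t=0.010: state=(0.534, -0.580)
t=0.020: state=(0.528, -0.590)
t=0.030: state=(0.522, -0.600)
continuing one RK4 step at a time; state shown every 50 steps (Δt=0.5):
t=0.500: state=(0.115, -1.164)
t=1.000: state=(-0.640, -1.795)
t=1.500: state=(-1.448, -1.128)
t=2.000: state=(-1.683, 0.064)
t=2.500: state=(-1.508, 0.568)
t=3.000: state=(-1.139, 0.921)
t=3.500: state=(-0.545, 1.528)
t=4.000: state=(0.485, 2.619)
t=4.500: state=(1.707, 1.603)
t=5.000: state=(1.991, -0.129)
t=5.500: state=(1.802, -0.537)
t=6.000: state=(1.482, -0.749)
t=6.500: state=(1.033, -1.084)
t=7.000: state=(0.330, -1.830)
t=7.500: state=(-0.867, -2.803)
t=8.000: state=(-1.899, -0.912)
t=8.500: state=(-1.972, 0.309)
t=8.520: state=(-1.966, 0.327)
largest grid value and its neighbours: y(4.130)=2.75106, y(4.140)=2.75110, y(4.150)=2.74940
parabola through these three points peaks at t≈4.135 with y≈2.75130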